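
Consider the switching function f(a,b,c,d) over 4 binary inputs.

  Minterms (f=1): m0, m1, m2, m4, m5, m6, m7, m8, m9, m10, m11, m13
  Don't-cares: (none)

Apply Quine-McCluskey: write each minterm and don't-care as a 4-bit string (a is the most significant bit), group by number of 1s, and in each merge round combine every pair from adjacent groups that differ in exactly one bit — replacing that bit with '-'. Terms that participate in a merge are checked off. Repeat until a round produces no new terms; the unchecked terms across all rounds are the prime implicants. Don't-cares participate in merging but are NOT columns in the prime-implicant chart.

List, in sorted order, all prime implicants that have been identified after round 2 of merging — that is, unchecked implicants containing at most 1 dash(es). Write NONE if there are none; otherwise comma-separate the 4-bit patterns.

Round 0: 0000✓ 0001✓ 0010✓ 0100✓ 0101✓ 0110✓ 0111✓ 1000✓ 1001✓ 1010✓ 1011✓ 1101✓
Round 1: -000✓ -001✓ -010✓ -101✓ 0-00✓ 0-01✓ 0-10✓ 00-0✓ 000-✓ 01-0✓ 01-1✓ 010-✓ 011-✓ 1-01✓ 10-0✓ 10-1✓ 100-✓ 101-✓
Round 2: --01 -0-0 -00- 0--0 0-0- 01-- 10--
PIs = {--01, -0-0, -00-, 0--0, 0-0-, 01--, 10--}

NONE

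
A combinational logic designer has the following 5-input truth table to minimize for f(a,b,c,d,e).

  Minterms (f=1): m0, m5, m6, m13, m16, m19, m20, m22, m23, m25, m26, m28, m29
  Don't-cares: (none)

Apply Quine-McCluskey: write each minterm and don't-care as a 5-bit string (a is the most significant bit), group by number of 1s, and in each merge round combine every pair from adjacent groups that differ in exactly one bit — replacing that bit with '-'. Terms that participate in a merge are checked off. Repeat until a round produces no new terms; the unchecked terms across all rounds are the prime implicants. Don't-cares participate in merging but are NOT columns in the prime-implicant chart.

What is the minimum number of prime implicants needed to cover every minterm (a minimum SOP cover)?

7

size-2^0 implicants → 00000(✓)  00101(✓)  00110(✓)  01101(✓)  10000(✓)  10011(✓)  10100(✓)  10110(✓)  10111(✓)  11001(✓)  11010  11100(✓)  11101(✓)
size-2^1 implicants → -0000  -0110  -1101  0-101  1-100  10-00  10-11  101-0  1011-  11-01  1110-
Unchecked terms (primes): -0000, -0110, -1101, 0-101, 1-100, 10-00, 10-11, 101-0, 1011-, 11-01, 11010, 1110-
Minterm coverage:
  m0 ⊆ -0000 [E]
  m5 ⊆ 0-101 [E]
  m6 ⊆ -0110 [E]
  m13 ⊆ -1101,0-101
  m16 ⊆ -0000,10-00
  m19 ⊆ 10-11 [E]
  m20 ⊆ 1-100,10-00,101-0
  m22 ⊆ -0110,101-0,1011-
  m23 ⊆ 10-11,1011-
  m25 ⊆ 11-01 [E]
  m26 ⊆ 11010 [E]
  m28 ⊆ 1-100,1110-
  m29 ⊆ -1101,11-01,1110-
E = {-0000, -0110, 0-101, 10-11, 11-01, 11010}
Petrick residual → 1-100
Cover = b'c'd'e' + b'cde' + a'cd'e + acd'e' + ab'de + abd'e + abc'de'  |cover|=7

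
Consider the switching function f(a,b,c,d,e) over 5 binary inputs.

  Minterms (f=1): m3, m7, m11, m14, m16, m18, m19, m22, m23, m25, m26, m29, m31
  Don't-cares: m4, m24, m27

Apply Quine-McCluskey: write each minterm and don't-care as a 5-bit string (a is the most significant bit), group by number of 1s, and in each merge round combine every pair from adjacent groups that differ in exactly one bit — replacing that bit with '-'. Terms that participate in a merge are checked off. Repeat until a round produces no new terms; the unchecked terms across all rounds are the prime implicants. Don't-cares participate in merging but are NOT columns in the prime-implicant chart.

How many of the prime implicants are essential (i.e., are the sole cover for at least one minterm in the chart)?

Round 0: 00011✓ 00100 00111✓ 01011✓ 01110 10000✓ 10010✓ 10011✓ 10110✓ 10111✓ 11000✓ 11001✓ 11010✓ 11011✓ 11101✓ 11111✓
Round 1: -0011✓ -0111✓ -1011✓ 0-011✓ 00-11✓ 1-000✓ 1-010✓ 1-011✓ 1-111✓ 10-10✓ 10-11✓ 100-0✓ 1001-✓ 1011-✓ 11-01✓ 11-11✓ 110-0✓ 110-1✓ 1100-✓ 1101-✓ 111-1✓
Round 2: --011 -0-11 1--11 1-0-0 1-01- 10-1- 11--1 110--
PIs = {--011, -0-11, 00100, 01110, 1--11, 1-0-0, 1-01-, 10-1-, 11--1, 110--}
Coverage chart:
  m3: --011,-0-11
  m7: -0-11 ←essential
  m11: --011 ←essential
  m14: 01110 ←essential
  m16: 1-0-0 ←essential
  m18: 1-0-0,1-01-,10-1-
  m19: --011,-0-11,1--11,1-01-,10-1-
  m22: 10-1- ←essential
  m23: -0-11,1--11,10-1-
  m25: 11--1,110--
  m26: 1-0-0,1-01-,110--
  m29: 11--1 ←essential
  m31: 1--11,11--1
Essential: --011, -0-11, 01110, 1-0-0, 10-1-, 11--1

6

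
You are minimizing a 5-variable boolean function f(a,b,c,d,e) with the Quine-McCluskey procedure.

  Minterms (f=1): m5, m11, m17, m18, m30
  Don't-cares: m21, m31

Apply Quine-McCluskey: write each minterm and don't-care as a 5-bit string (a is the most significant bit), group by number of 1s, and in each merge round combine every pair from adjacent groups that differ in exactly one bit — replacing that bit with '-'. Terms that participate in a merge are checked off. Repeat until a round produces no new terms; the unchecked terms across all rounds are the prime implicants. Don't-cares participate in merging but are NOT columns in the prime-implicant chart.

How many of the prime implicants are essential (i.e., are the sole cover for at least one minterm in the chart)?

5

size-2^0 implicants → 00101(✓)  01011  10001(✓)  10010  10101(✓)  11110(✓)  11111(✓)
size-2^1 implicants → -0101  10-01  1111-
Unchecked terms (primes): -0101, 01011, 10-01, 10010, 1111-
Minterm coverage:
  m5 ⊆ -0101 [E]
  m11 ⊆ 01011 [E]
  m17 ⊆ 10-01 [E]
  m18 ⊆ 10010 [E]
  m30 ⊆ 1111- [E]
E = {-0101, 01011, 10-01, 10010, 1111-}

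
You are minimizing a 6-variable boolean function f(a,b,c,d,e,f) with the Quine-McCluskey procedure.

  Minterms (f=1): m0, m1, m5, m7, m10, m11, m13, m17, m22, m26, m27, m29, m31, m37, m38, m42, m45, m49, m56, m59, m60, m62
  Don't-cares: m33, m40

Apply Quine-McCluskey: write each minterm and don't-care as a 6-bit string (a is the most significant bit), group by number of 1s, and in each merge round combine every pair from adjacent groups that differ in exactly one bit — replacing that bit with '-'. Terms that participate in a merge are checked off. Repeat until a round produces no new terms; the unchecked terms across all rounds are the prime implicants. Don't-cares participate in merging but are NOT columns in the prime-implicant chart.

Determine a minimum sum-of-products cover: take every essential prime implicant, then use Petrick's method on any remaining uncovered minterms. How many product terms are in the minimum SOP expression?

12

Round 0: 000000✓ 000001✓ 000101✓ 000111✓ 001010✓ 001011✓ 001101✓ 010001✓ 010110 011010✓ 011011✓ 011101✓ 011111✓ 100001✓ 100101✓ 100110 101000✓ 101010✓ 101101✓ 110001✓ 111000✓ 111011✓ 111100✓ 111110✓
Round 1: -00001✓ -00101✓ -01010 -01101✓ -10001✓ -11011 0-0001✓ 0-1010✓ 0-1011✓ 0-1101 00-101✓ 000-01✓ 00000- 0001-1 00101-✓ 011-11 01101-✓ 0111-1 1-0001✓ 1-1000 10-101✓ 100-01✓ 1010-0 111-00 1111-0
Round 2: --0001 -0-101 -00-01 0-101-
PIs = {--0001, -0-101, -00-01, -01010, -11011, 0-101-, 0-1101, 00000-, 0001-1, 010110, 011-11, 0111-1, 1-1000, 100110, 1010-0, 111-00, 1111-0}
Coverage chart:
  m0: 00000- ←essential
  m1: --0001,-00-01,00000-
  m5: -0-101,-00-01,0001-1
  m7: 0001-1 ←essential
  m10: -01010,0-101-
  m11: 0-101- ←essential
  m13: -0-101,0-1101
  m17: --0001 ←essential
  m22: 010110 ←essential
  m26: 0-101- ←essential
  m27: -11011,0-101-,011-11
  m29: 0-1101,0111-1
  m31: 011-11,0111-1
  m37: -0-101,-00-01
  m38: 100110 ←essential
  m42: -01010,1010-0
  m45: -0-101 ←essential
  m49: --0001 ←essential
  m56: 1-1000,111-00
  m59: -11011 ←essential
  m60: 111-00,1111-0
  m62: 1111-0 ←essential
Essential: --0001, -0-101, -11011, 0-101-, 00000-, 0001-1, 010110, 100110, 1111-0
Petrick residual → -01010, 0111-1, 1-1000
Min cover (12 terms): c'd'e'f + b'de'f + b'cd'ef' + bcd'ef + a'cd'e + a'b'c'd'e' + a'b'c'df + a'bc'def' + a'bcdf + acd'e'f' + ab'c'def' + abcdf'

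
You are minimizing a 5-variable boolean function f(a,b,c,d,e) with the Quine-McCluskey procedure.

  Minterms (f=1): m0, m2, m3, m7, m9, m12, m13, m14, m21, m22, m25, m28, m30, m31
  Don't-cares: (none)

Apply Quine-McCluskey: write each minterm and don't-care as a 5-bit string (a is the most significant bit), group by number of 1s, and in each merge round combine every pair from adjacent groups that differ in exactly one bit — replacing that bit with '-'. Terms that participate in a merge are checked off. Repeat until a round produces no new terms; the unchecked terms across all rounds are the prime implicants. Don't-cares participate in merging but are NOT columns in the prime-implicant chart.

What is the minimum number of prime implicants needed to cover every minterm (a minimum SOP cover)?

8

size-2^0 implicants → 00000(✓)  00010(✓)  00011(✓)  00111(✓)  01001(✓)  01100(✓)  01101(✓)  01110(✓)  10101  10110(✓)  11001(✓)  11100(✓)  11110(✓)  11111(✓)
size-2^1 implicants → -1001  -1100(✓)  -1110(✓)  00-11  000-0  0001-  01-01  011-0(✓)  0110-  1-110  111-0(✓)  1111-
size-2^2 implicants → -11-0
Unchecked terms (primes): -1001, -11-0, 00-11, 000-0, 0001-, 01-01, 0110-, 1-110, 10101, 1111-
Minterm coverage:
  m0 ⊆ 000-0 [E]
  m2 ⊆ 000-0,0001-
  m3 ⊆ 00-11,0001-
  m7 ⊆ 00-11 [E]
  m9 ⊆ -1001,01-01
  m12 ⊆ -11-0,0110-
  m13 ⊆ 01-01,0110-
  m14 ⊆ -11-0 [E]
  m21 ⊆ 10101 [E]
  m22 ⊆ 1-110 [E]
  m25 ⊆ -1001 [E]
  m28 ⊆ -11-0 [E]
  m30 ⊆ -11-0,1-110,1111-
  m31 ⊆ 1111- [E]
E = {-1001, -11-0, 00-11, 000-0, 1-110, 10101, 1111-}
Petrick residual → 01-01
Cover = bc'd'e + bce' + a'b'de + a'b'c'e' + a'bd'e + acde' + ab'cd'e + abcd  |cover|=8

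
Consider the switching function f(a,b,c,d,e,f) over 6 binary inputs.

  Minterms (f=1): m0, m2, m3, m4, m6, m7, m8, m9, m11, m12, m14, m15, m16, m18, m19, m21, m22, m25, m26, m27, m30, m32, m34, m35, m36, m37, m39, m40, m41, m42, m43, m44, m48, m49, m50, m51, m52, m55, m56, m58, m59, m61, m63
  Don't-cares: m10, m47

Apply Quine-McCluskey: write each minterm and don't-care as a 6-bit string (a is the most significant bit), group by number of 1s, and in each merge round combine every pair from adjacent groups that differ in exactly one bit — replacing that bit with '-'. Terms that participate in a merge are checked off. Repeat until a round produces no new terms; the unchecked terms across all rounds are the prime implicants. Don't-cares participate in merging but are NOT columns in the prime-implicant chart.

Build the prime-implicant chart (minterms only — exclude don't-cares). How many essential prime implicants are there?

Round 0: 000000✓ 000010✓ 000011✓ 000100✓ 000110✓ 000111✓ 001000✓ 001001✓ 001010✓ 001011✓ 001100✓ 001110✓ 001111✓ 010000✓ 010010✓ 010011✓ 010101 010110✓ 011001✓ 011010✓ 011011✓ 011110✓ 100000✓ 100010✓ 100011✓ 100100✓ 100101✓ 100111✓ 101000✓ 101001✓ 101010✓ 101011✓ 101100✓ 101111✓ 110000✓ 110001✓ 110010✓ 110011✓ 110100✓ 110111✓ 111000✓ 111010✓ 111011✓ 111101✓ 111111✓
Round 1: -00000✓ -00010✓ -00011✓ -00100✓ -00111✓ -01000✓ -01001✓ -01010✓ -01011✓ -01100✓ -01111✓ -10000✓ -10010✓ -10011✓ -11010✓ -11011✓ 0-0000✓ 0-0010✓ 0-0011✓ 0-0110✓ 0-1001✓ 0-1010✓ 0-1011✓ 0-1110✓ 00-000✓ 00-010✓ 00-011✓ 00-100✓ 00-110✓ 00-111✓ 000-00✓ 000-10✓ 000-11✓ 0000-0✓ 00001-✓ 0001-0✓ 00011-✓ 001-00✓ 001-10✓ 001-11✓ 0010-0✓ 0010-1✓ 00100-✓ 00101-✓ 0011-0✓ 00111-✓ 01-010✓ 01-011✓ 01-110✓ 010-10✓ 0100-0✓ 01001-✓ 011-10✓ 0110-1✓ 01101-✓ 1-0000✓ 1-0010✓ 1-0011✓ 1-0100✓ 1-0111✓ 1-1000✓ 1-1010✓ 1-1011✓ 1-1111✓ 10-000✓ 10-010✓ 10-011✓ 10-100✓ 10-111✓ 100-00✓ 100-11✓ 1000-0✓ 10001-✓ 1001-1 10010- 101-00✓ 101-11✓ 1010-0✓ 1010-1✓ 10100-✓ 10101-✓ 11-000✓ 11-010✓ 11-011✓ 11-111✓ 110-00✓ 110-11✓ 1100-0✓ 1100-1✓ 11000-✓ 11001-✓ 111-11✓ 1110-0✓ 11101-✓ 1111-1
Round 2: --0000✓ --0010✓ --0011✓ --1010✓ --1011✓ -0-000✓ -0-010✓ -0-011✓ -0-100✓ -0-111✓ -00-00✓ -00-11✓ -000-0✓ -0001-✓ -01-00✓ -01-11✓ -010-0✓ -010-1✓ -0100-✓ -0101-✓ -1-010✓ -1-011✓ -100-0✓ -1001-✓ -1101-✓ 0--010✓ 0--011✓ 0--110✓ 0-0-10✓ 0-00-0✓ 0-001-✓ 0-1-10✓ 0-10-1 0-101-✓ 00--00✓ 00--10✓ 00--11✓ 00-0-0✓ 00-01-✓ 00-1-0✓ 00-11-✓ 000--0✓ 000-1-✓ 001--0✓ 001-1-✓ 0010--✓ 01--10✓ 01-01-✓ 1--000✓ 1--010✓ 1--011✓ 1--111✓ 1-0-00 1-0-11✓ 1-00-0✓ 1-001-✓ 1-1-11✓ 1-10-0✓ 1-101-✓ 10--00✓ 10--11✓ 10-0-0✓ 10-01-✓ 1010--✓ 11--11✓ 11-0-0✓ 11-01-✓ 1100--
Round 3: ---010✓ ---011✓ --00-0 --001-✓ --101-✓ -0--00 -0--11 -0-0-0 -0-01-✓ -010-- -1-01-✓ 0---10 0--01-✓ 00---0 00--1- 1---11 1--0-0 1--01-✓
Round 4: ---01-
PIs = {---01-, --00-0, -0--00, -0--11, -0-0-0, -010--, 0---10, 0-10-1, 00---0, 00--1-, 010101, 1---11, 1--0-0, 1-0-00, 1001-1, 10010-, 1100--, 1111-1}
Coverage chart:
  m0: --00-0,-0--00,-0-0-0,00---0
  m2: ---01-,--00-0,-0-0-0,0---10,00---0,00--1-
  m3: ---01-,-0--11,00--1-
  m4: -0--00,00---0
  m6: 0---10,00---0,00--1-
  m7: -0--11,00--1-
  m8: -0--00,-0-0-0,-010--,00---0
  m9: -010--,0-10-1
  m11: ---01-,-0--11,-010--,0-10-1,00--1-
  m12: -0--00,00---0
  m14: 0---10,00---0,00--1-
  m15: -0--11,00--1-
  m16: --00-0 ←essential
  m18: ---01-,--00-0,0---10
  m19: ---01- ←essential
  m21: 010101 ←essential
  m22: 0---10 ←essential
  m25: 0-10-1 ←essential
  m26: ---01-,0---10
  m27: ---01-,0-10-1
  m30: 0---10 ←essential
  m32: --00-0,-0--00,-0-0-0,1--0-0,1-0-00
  m34: ---01-,--00-0,-0-0-0,1--0-0
  m35: ---01-,-0--11,1---11
  m36: -0--00,1-0-00,10010-
  m37: 1001-1,10010-
  m39: -0--11,1---11,1001-1
  m40: -0--00,-0-0-0,-010--,1--0-0
  m41: -010-- ←essential
  m42: ---01-,-0-0-0,-010--,1--0-0
  m43: ---01-,-0--11,-010--,1---11
  m44: -0--00 ←essential
  m48: --00-0,1--0-0,1-0-00,1100--
  m49: 1100-- ←essential
  m50: ---01-,--00-0,1--0-0,1100--
  m51: ---01-,1---11,1100--
  m52: 1-0-00 ←essential
  m55: 1---11 ←essential
  m56: 1--0-0 ←essential
  m58: ---01-,1--0-0
  m59: ---01-,1---11
  m61: 1111-1 ←essential
  m63: 1---11,1111-1
Essential: ---01-, --00-0, -0--00, -010--, 0---10, 0-10-1, 010101, 1---11, 1--0-0, 1-0-00, 1100--, 1111-1

12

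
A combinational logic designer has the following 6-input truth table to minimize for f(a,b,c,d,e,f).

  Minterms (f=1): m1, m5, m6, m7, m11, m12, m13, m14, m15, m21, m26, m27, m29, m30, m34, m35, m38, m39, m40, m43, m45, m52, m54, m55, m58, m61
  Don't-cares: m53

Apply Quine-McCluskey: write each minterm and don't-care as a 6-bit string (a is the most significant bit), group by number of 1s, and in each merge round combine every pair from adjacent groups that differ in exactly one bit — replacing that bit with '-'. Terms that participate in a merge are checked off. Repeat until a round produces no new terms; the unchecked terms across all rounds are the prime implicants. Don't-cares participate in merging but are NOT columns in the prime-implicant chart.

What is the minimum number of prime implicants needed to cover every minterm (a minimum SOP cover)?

[col 0] 000001*, 000101*, 000110*, 000111*, 001011*, 001100*, 001101*, 001110*, 001111*, 010101*, 011010*, 011011*, 011101*, 011110*, 100010*, 100011*, 100110*, 100111*, 101000, 101011*, 101101*, 110100*, 110101*, 110110*, 110111*, 111010*, 111101*
[col 1] -00110*, -00111*, -01011, -01101*, -10101*, -11010, -11101*, 0-0101*, 0-1011, 0-1101*, 0-1110, 00-101*, 00-110*, 00-111*, 000-01, 0001-1*, 00011-*, 001-11, 0011-0*, 0011-1*, 00110-*, 00111-*, 01-101*, 011-10, 01101-, 1-0110*, 1-0111*, 1-1101*, 10-011, 100-10*, 100-11*, 10001-*, 10011-*, 11-101*, 1101-0*, 1101-1*, 11010-*, 11011-*
[col 2] --1101, -0011-, -1-101, 0--101, 00-1-1, 00-11-, 0011--, 1-011-, 100-1-, 1101--
Prime implicants: --1101, -0011-, -01011, -1-101, -11010, 0--101, 0-1011, 0-1110, 00-1-1, 00-11-, 000-01, 001-11, 0011--, 011-10, 01101-, 1-011-, 10-011, 100-1-, 101000, 1101--
PI chart (minterm → PIs covering it):
  1 | 000-01  (sole → essential)
  5 | 0--101,00-1-1,000-01
  6 | -0011-,00-11-
  7 | -0011-,00-1-1,00-11-
  11 | -01011,0-1011,001-11
  12 | 0011--  (sole → essential)
  13 | --1101,0--101,00-1-1,0011--
  14 | 0-1110,00-11-,0011--
  15 | 00-1-1,00-11-,001-11,0011--
  21 | -1-101,0--101
  26 | -11010,011-10,01101-
  27 | 0-1011,01101-
  29 | --1101,-1-101,0--101
  30 | 0-1110,011-10
  34 | 100-1-  (sole → essential)
  35 | 10-011,100-1-
  38 | -0011-,1-011-,100-1-
  39 | -0011-,1-011-,100-1-
  40 | 101000  (sole → essential)
  43 | -01011,10-011
  45 | --1101  (sole → essential)
  52 | 1101--  (sole → essential)
  54 | 1-011-,1101--
  55 | 1-011-,1101--
  58 | -11010  (sole → essential)
  61 | --1101,-1-101
Essential prime implicants: --1101, -11010, 000-01, 0011--, 100-1-, 101000, 1101--
Petrick residual → -0011-, -01011, -1-101, 0-1011, 0-1110
Minimum SOP uses 12 PIs: cde'f + b'c'de + b'cd'ef + bde'f + bcd'ef' + a'cd'ef + a'cdef' + a'b'c'e'f + a'b'cd + ab'c'e + ab'cd'e'f' + abc'd

12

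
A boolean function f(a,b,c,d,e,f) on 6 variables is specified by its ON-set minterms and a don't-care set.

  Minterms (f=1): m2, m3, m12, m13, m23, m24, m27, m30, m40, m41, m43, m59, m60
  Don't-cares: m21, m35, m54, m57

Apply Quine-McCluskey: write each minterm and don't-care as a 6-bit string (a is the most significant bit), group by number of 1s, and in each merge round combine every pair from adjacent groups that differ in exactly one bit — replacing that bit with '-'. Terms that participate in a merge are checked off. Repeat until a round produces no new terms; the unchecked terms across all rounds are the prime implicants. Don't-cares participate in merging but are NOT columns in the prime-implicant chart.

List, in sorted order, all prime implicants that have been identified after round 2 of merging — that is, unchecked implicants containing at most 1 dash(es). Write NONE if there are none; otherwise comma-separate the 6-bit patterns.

-00011, -11011, 00001-, 00110-, 0101-1, 011000, 011110, 10-011, 10100-, 110110, 111100

[col 0] 000010*, 000011*, 001100*, 001101*, 010101*, 010111*, 011000, 011011*, 011110, 100011*, 101000*, 101001*, 101011*, 110110, 111001*, 111011*, 111100
[col 1] -00011, -11011, 00001-, 00110-, 0101-1, 1-1001*, 1-1011*, 10-011, 1010-1*, 10100-, 1110-1*
[col 2] 1-10-1
Prime implicants: -00011, -11011, 00001-, 00110-, 0101-1, 011000, 011110, 1-10-1, 10-011, 10100-, 110110, 111100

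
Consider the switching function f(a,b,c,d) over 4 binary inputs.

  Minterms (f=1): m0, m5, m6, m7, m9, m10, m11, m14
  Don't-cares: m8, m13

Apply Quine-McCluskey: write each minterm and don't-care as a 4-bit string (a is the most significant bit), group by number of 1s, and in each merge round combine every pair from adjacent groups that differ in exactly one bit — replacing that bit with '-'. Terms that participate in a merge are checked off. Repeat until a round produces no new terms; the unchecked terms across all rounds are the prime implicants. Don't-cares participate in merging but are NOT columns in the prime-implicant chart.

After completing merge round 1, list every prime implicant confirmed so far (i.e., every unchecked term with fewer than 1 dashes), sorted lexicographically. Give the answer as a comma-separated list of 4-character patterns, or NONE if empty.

size-2^0 implicants → 0000(✓)  0101(✓)  0110(✓)  0111(✓)  1000(✓)  1001(✓)  1010(✓)  1011(✓)  1101(✓)  1110(✓)
size-2^1 implicants → -000  -101  -110  01-1  011-  1-01  1-10  10-0(✓)  10-1(✓)  100-(✓)  101-(✓)
size-2^2 implicants → 10--
Unchecked terms (primes): -000, -101, -110, 01-1, 011-, 1-01, 1-10, 10--

NONE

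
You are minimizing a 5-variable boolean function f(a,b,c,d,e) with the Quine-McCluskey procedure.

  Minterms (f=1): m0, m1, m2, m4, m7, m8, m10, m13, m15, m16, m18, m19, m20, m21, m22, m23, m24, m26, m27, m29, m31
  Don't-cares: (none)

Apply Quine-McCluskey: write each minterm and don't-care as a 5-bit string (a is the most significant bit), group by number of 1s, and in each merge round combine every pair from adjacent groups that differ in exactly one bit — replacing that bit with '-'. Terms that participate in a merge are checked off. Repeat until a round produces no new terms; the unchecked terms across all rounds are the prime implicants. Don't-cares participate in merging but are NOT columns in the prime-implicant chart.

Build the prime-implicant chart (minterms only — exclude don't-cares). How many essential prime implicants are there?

size-2^0 implicants → 00000(✓)  00001(✓)  00010(✓)  00100(✓)  00111(✓)  01000(✓)  01010(✓)  01101(✓)  01111(✓)  10000(✓)  10010(✓)  10011(✓)  10100(✓)  10101(✓)  10110(✓)  10111(✓)  11000(✓)  11010(✓)  11011(✓)  11101(✓)  11111(✓)
size-2^1 implicants → -0000(✓)  -0010(✓)  -0100(✓)  -0111(✓)  -1000(✓)  -1010(✓)  -1101(✓)  -1111(✓)  0-000(✓)  0-010(✓)  0-111(✓)  00-00(✓)  000-0(✓)  0000-  010-0(✓)  011-1(✓)  1-000(✓)  1-010(✓)  1-011(✓)  1-101(✓)  1-111(✓)  10-00(✓)  10-10(✓)  10-11(✓)  100-0(✓)  1001-(✓)  101-0(✓)  101-1(✓)  1010-(✓)  1011-(✓)  11-11(✓)  110-0(✓)  1101-(✓)  111-1(✓)
size-2^2 implicants → --000(✓)  --010(✓)  --111  -0-00  -00-0(✓)  -10-0(✓)  -11-1  0-0-0(✓)  1--11  1-0-0(✓)  1-01-  1-1-1  10--0  10-1-  101--
size-2^3 implicants → --0-0
Unchecked terms (primes): --0-0, --111, -0-00, -11-1, 0000-, 1--11, 1-01-, 1-1-1, 10--0, 10-1-, 101--
Minterm coverage:
  m0 ⊆ --0-0,-0-00,0000-
  m1 ⊆ 0000- [E]
  m2 ⊆ --0-0 [E]
  m4 ⊆ -0-00 [E]
  m7 ⊆ --111 [E]
  m8 ⊆ --0-0 [E]
  m10 ⊆ --0-0 [E]
  m13 ⊆ -11-1 [E]
  m15 ⊆ --111,-11-1
  m16 ⊆ --0-0,-0-00,10--0
  m18 ⊆ --0-0,1-01-,10--0,10-1-
  m19 ⊆ 1--11,1-01-,10-1-
  m20 ⊆ -0-00,10--0,101--
  m21 ⊆ 1-1-1,101--
  m22 ⊆ 10--0,10-1-,101--
  m23 ⊆ --111,1--11,1-1-1,10-1-,101--
  m24 ⊆ --0-0 [E]
  m26 ⊆ --0-0,1-01-
  m27 ⊆ 1--11,1-01-
  m29 ⊆ -11-1,1-1-1
  m31 ⊆ --111,-11-1,1--11,1-1-1
E = {--0-0, --111, -0-00, -11-1, 0000-}

5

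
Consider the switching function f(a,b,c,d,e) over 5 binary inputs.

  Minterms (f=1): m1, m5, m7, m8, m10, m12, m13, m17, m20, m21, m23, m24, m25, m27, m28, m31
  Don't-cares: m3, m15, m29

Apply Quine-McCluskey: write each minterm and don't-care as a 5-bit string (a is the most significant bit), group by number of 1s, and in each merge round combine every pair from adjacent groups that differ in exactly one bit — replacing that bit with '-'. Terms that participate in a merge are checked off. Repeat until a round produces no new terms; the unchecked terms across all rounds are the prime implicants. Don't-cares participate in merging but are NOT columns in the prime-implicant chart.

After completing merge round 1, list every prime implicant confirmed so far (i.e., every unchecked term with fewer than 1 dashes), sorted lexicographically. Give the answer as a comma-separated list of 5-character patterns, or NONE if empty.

size-2^0 implicants → 00001(✓)  00011(✓)  00101(✓)  00111(✓)  01000(✓)  01010(✓)  01100(✓)  01101(✓)  01111(✓)  10001(✓)  10100(✓)  10101(✓)  10111(✓)  11000(✓)  11001(✓)  11011(✓)  11100(✓)  11101(✓)  11111(✓)
size-2^1 implicants → -0001(✓)  -0101(✓)  -0111(✓)  -1000(✓)  -1100(✓)  -1101(✓)  -1111(✓)  0-101(✓)  0-111(✓)  00-01(✓)  00-11(✓)  000-1(✓)  001-1(✓)  01-00(✓)  010-0  011-1(✓)  0110-(✓)  1-001(✓)  1-100(✓)  1-101(✓)  1-111(✓)  10-01(✓)  101-1(✓)  1010-(✓)  11-00(✓)  11-01(✓)  11-11(✓)  110-1(✓)  1100-(✓)  111-1(✓)  1110-(✓)
size-2^2 implicants → --101(✓)  --111(✓)  -0-01  -01-1(✓)  -1-00  -11-1(✓)  -110-  0-1-1(✓)  00--1  1--01  1-1-1(✓)  1-10-  11--1  11-0-
size-2^3 implicants → --1-1
Unchecked terms (primes): --1-1, -0-01, -1-00, -110-, 00--1, 010-0, 1--01, 1-10-, 11--1, 11-0-

NONE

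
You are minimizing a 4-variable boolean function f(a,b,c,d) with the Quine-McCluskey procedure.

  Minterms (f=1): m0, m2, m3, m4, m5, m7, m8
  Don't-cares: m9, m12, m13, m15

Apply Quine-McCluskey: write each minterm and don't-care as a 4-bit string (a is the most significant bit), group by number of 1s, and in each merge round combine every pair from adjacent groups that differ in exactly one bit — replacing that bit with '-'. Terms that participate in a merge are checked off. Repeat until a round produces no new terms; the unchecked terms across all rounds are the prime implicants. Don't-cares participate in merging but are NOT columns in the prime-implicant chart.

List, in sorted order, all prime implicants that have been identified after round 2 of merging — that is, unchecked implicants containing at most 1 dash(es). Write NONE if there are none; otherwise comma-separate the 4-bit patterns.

Round 0: 0000✓ 0010✓ 0011✓ 0100✓ 0101✓ 0111✓ 1000✓ 1001✓ 1100✓ 1101✓ 1111✓
Round 1: -000✓ -100✓ -101✓ -111✓ 0-00✓ 0-11 00-0 001- 01-1✓ 010-✓ 1-00✓ 1-01✓ 100-✓ 11-1✓ 110-✓
Round 2: --00 -1-1 -10- 1-0-
PIs = {--00, -1-1, -10-, 0-11, 00-0, 001-, 1-0-}

0-11, 00-0, 001-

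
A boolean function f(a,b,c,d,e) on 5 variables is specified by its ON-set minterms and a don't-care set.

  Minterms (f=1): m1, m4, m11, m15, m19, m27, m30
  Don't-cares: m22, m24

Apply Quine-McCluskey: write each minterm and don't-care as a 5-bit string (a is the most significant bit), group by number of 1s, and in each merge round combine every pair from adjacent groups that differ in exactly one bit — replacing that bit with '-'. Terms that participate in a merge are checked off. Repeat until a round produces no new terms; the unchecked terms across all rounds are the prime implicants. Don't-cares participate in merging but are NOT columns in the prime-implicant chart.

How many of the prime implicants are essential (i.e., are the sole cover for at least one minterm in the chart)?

5

[col 0] 00001, 00100, 01011*, 01111*, 10011*, 10110*, 11000, 11011*, 11110*
[col 1] -1011, 01-11, 1-011, 1-110
Prime implicants: -1011, 00001, 00100, 01-11, 1-011, 1-110, 11000
PI chart (minterm → PIs covering it):
  1 | 00001  (sole → essential)
  4 | 00100  (sole → essential)
  11 | -1011,01-11
  15 | 01-11  (sole → essential)
  19 | 1-011  (sole → essential)
  27 | -1011,1-011
  30 | 1-110  (sole → essential)
Essential prime implicants: 00001, 00100, 01-11, 1-011, 1-110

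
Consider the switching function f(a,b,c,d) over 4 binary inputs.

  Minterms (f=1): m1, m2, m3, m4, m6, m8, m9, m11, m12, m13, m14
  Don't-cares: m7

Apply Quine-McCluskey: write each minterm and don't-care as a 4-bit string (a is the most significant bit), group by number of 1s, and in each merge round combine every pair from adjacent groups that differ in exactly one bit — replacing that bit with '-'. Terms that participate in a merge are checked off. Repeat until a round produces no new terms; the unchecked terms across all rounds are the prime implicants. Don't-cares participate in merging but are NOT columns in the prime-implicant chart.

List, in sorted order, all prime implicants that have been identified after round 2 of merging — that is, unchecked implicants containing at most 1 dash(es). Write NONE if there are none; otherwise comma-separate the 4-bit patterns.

NONE

[col 0] 0001*, 0010*, 0011*, 0100*, 0110*, 0111*, 1000*, 1001*, 1011*, 1100*, 1101*, 1110*
[col 1] -001*, -011*, -100*, -110*, 0-10*, 0-11*, 00-1*, 001-*, 01-0*, 011-*, 1-00*, 1-01*, 10-1*, 100-*, 11-0*, 110-*
[col 2] -0-1, -1-0, 0-1-, 1-0-
Prime implicants: -0-1, -1-0, 0-1-, 1-0-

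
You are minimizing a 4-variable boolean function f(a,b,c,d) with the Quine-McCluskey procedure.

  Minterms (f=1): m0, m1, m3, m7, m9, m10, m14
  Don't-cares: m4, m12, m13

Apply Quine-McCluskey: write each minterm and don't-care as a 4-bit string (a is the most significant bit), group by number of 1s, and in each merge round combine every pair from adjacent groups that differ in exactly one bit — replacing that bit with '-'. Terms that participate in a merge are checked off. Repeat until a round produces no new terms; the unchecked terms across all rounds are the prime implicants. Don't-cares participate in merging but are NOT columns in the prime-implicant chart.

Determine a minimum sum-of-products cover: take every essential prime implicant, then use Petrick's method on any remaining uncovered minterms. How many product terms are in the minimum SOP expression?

4

size-2^0 implicants → 0000(✓)  0001(✓)  0011(✓)  0100(✓)  0111(✓)  1001(✓)  1010(✓)  1100(✓)  1101(✓)  1110(✓)
size-2^1 implicants → -001  -100  0-00  0-11  00-1  000-  1-01  1-10  11-0  110-
Unchecked terms (primes): -001, -100, 0-00, 0-11, 00-1, 000-, 1-01, 1-10, 11-0, 110-
Minterm coverage:
  m0 ⊆ 0-00,000-
  m1 ⊆ -001,00-1,000-
  m3 ⊆ 0-11,00-1
  m7 ⊆ 0-11 [E]
  m9 ⊆ -001,1-01
  m10 ⊆ 1-10 [E]
  m14 ⊆ 1-10,11-0
E = {0-11, 1-10}
Petrick residual → -001, 0-00
Cover = b'c'd + a'c'd' + a'cd + acd'  |cover|=4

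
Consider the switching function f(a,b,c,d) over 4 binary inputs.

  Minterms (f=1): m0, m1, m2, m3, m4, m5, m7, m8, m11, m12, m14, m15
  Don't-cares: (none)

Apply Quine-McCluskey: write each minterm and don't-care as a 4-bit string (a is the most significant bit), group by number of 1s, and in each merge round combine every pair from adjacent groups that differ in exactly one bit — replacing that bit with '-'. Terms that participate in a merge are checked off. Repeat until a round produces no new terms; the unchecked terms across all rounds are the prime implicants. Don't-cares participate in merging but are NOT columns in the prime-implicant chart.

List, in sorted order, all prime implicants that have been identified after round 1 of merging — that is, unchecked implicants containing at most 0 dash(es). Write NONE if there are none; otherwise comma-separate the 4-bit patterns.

NONE

Round 0: 0000✓ 0001✓ 0010✓ 0011✓ 0100✓ 0101✓ 0111✓ 1000✓ 1011✓ 1100✓ 1110✓ 1111✓
Round 1: -000✓ -011✓ -100✓ -111✓ 0-00✓ 0-01✓ 0-11✓ 00-0✓ 00-1✓ 000-✓ 001-✓ 01-1✓ 010-✓ 1-00✓ 1-11✓ 11-0 111-
Round 2: --00 --11 0--1 0-0- 00--
PIs = {--00, --11, 0--1, 0-0-, 00--, 11-0, 111-}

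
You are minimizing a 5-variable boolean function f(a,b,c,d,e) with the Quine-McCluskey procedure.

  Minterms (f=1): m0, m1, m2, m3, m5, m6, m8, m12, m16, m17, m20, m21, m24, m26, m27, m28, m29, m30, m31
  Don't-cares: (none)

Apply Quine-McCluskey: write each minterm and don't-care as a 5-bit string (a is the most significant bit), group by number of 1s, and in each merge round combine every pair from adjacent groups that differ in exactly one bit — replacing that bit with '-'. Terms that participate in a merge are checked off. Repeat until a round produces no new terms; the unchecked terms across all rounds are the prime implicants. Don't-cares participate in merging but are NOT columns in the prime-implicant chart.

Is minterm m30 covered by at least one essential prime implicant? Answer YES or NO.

size-2^0 implicants → 00000(✓)  00001(✓)  00010(✓)  00011(✓)  00101(✓)  00110(✓)  01000(✓)  01100(✓)  10000(✓)  10001(✓)  10100(✓)  10101(✓)  11000(✓)  11010(✓)  11011(✓)  11100(✓)  11101(✓)  11110(✓)  11111(✓)
size-2^1 implicants → -0000(✓)  -0001(✓)  -0101(✓)  -1000(✓)  -1100(✓)  0-000(✓)  00-01(✓)  00-10  000-0(✓)  000-1(✓)  0000-(✓)  0001-(✓)  01-00(✓)  1-000(✓)  1-100(✓)  1-101(✓)  10-00(✓)  10-01(✓)  1000-(✓)  1010-(✓)  11-00(✓)  11-10(✓)  11-11(✓)  110-0(✓)  1101-(✓)  111-0(✓)  111-1(✓)  1110-(✓)  1111-(✓)
size-2^2 implicants → --000  -0-01  -000-  -1-00  000--  1--00  1-10-  10-0-  11--0  11-1-  111--
Unchecked terms (primes): --000, -0-01, -000-, -1-00, 00-10, 000--, 1--00, 1-10-, 10-0-, 11--0, 11-1-, 111--
Minterm coverage:
  m0 ⊆ --000,-000-,000--
  m1 ⊆ -0-01,-000-,000--
  m2 ⊆ 00-10,000--
  m3 ⊆ 000-- [E]
  m5 ⊆ -0-01 [E]
  m6 ⊆ 00-10 [E]
  m8 ⊆ --000,-1-00
  m12 ⊆ -1-00 [E]
  m16 ⊆ --000,-000-,1--00,10-0-
  m17 ⊆ -0-01,-000-,10-0-
  m20 ⊆ 1--00,1-10-,10-0-
  m21 ⊆ -0-01,1-10-,10-0-
  m24 ⊆ --000,-1-00,1--00,11--0
  m26 ⊆ 11--0,11-1-
  m27 ⊆ 11-1- [E]
  m28 ⊆ -1-00,1--00,1-10-,11--0,111--
  m29 ⊆ 1-10-,111--
  m30 ⊆ 11--0,11-1-,111--
  m31 ⊆ 11-1-,111--
E = {-0-01, -1-00, 00-10, 000--, 11-1-}

YES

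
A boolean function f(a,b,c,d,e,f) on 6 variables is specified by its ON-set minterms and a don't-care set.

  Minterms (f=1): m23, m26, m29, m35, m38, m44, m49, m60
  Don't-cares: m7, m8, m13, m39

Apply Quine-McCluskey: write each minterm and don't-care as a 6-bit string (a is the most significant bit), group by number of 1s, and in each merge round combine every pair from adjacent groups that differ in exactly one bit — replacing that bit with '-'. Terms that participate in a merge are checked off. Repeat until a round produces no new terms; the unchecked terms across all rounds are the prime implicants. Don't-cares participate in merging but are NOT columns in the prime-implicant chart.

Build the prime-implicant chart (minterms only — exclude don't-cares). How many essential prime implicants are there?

[col 0] 000111*, 001000, 001101*, 010111*, 011010, 011101*, 100011*, 100110*, 100111*, 101100*, 110001, 111100*
[col 1] -00111, 0-0111, 0-1101, 1-1100, 100-11, 10011-
Prime implicants: -00111, 0-0111, 0-1101, 001000, 011010, 1-1100, 100-11, 10011-, 110001
PI chart (minterm → PIs covering it):
  23 | 0-0111  (sole → essential)
  26 | 011010  (sole → essential)
  29 | 0-1101  (sole → essential)
  35 | 100-11  (sole → essential)
  38 | 10011-  (sole → essential)
  44 | 1-1100  (sole → essential)
  49 | 110001  (sole → essential)
  60 | 1-1100  (sole → essential)
Essential prime implicants: 0-0111, 0-1101, 011010, 1-1100, 100-11, 10011-, 110001

7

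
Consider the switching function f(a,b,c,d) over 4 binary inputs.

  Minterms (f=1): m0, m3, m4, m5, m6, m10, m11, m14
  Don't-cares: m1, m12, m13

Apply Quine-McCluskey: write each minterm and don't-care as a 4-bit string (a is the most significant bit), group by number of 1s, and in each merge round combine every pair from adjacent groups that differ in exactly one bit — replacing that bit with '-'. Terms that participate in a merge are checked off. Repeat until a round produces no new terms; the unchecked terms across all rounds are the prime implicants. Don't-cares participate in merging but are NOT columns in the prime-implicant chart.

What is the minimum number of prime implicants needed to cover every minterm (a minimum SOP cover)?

4

Round 0: 0000✓ 0001✓ 0011✓ 0100✓ 0101✓ 0110✓ 1010✓ 1011✓ 1100✓ 1101✓ 1110✓
Round 1: -011 -100✓ -101✓ -110✓ 0-00✓ 0-01✓ 00-1 000-✓ 01-0✓ 010-✓ 1-10 101- 11-0✓ 110-✓
Round 2: -1-0 -10- 0-0-
PIs = {-011, -1-0, -10-, 0-0-, 00-1, 1-10, 101-}
Coverage chart:
  m0: 0-0- ←essential
  m3: -011,00-1
  m4: -1-0,-10-,0-0-
  m5: -10-,0-0-
  m6: -1-0 ←essential
  m10: 1-10,101-
  m11: -011,101-
  m14: -1-0,1-10
Essential: -1-0, 0-0-
Petrick residual → -011, 1-10
Min cover (4 terms): b'cd + bd' + a'c' + acd'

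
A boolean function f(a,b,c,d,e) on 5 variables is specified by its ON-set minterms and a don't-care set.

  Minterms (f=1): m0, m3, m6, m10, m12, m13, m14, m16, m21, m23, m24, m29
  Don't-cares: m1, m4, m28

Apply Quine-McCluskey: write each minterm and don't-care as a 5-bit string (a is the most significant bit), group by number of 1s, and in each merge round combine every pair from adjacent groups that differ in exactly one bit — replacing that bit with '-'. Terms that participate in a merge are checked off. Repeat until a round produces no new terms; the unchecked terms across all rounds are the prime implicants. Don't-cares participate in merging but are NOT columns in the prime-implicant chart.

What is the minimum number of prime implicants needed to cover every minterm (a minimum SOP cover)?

[col 0] 00000*, 00001*, 00011*, 00100*, 00110*, 01010*, 01100*, 01101*, 01110*, 10000*, 10101*, 10111*, 11000*, 11100*, 11101*
[col 1] -0000, -1100*, -1101*, 0-100*, 0-110*, 00-00, 000-1, 0000-, 001-0*, 01-10, 011-0*, 0110-*, 1-000, 1-101, 101-1, 11-00, 1110-*
[col 2] -110-, 0-1-0
Prime implicants: -0000, -110-, 0-1-0, 00-00, 000-1, 0000-, 01-10, 1-000, 1-101, 101-1, 11-00
PI chart (minterm → PIs covering it):
  0 | -0000,00-00,0000-
  3 | 000-1  (sole → essential)
  6 | 0-1-0  (sole → essential)
  10 | 01-10  (sole → essential)
  12 | -110-,0-1-0
  13 | -110-  (sole → essential)
  14 | 0-1-0,01-10
  16 | -0000,1-000
  21 | 1-101,101-1
  23 | 101-1  (sole → essential)
  24 | 1-000,11-00
  29 | -110-,1-101
Essential prime implicants: -110-, 0-1-0, 000-1, 01-10, 101-1
Petrick residual → -0000, 1-000
Minimum SOP uses 7 PIs: b'c'd'e' + bcd' + a'ce' + a'b'c'e + a'bde' + ac'd'e' + ab'ce

7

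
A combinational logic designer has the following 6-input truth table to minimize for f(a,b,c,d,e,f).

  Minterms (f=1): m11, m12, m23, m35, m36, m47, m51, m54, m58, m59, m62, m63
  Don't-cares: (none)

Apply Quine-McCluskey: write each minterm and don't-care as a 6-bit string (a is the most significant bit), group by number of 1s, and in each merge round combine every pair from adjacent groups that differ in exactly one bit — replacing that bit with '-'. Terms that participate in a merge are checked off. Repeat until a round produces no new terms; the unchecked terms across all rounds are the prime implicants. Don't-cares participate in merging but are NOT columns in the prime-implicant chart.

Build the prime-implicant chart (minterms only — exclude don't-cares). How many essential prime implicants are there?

size-2^0 implicants → 001011  001100  010111  100011(✓)  100100  101111(✓)  110011(✓)  110110(✓)  111010(✓)  111011(✓)  111110(✓)  111111(✓)
size-2^1 implicants → 1-0011  1-1111  11-011  11-110  111-10(✓)  111-11(✓)  11101-(✓)  11111-(✓)
size-2^2 implicants → 111-1-
Unchecked terms (primes): 001011, 001100, 010111, 1-0011, 1-1111, 100100, 11-011, 11-110, 111-1-
Minterm coverage:
  m11 ⊆ 001011 [E]
  m12 ⊆ 001100 [E]
  m23 ⊆ 010111 [E]
  m35 ⊆ 1-0011 [E]
  m36 ⊆ 100100 [E]
  m47 ⊆ 1-1111 [E]
  m51 ⊆ 1-0011,11-011
  m54 ⊆ 11-110 [E]
  m58 ⊆ 111-1- [E]
  m59 ⊆ 11-011,111-1-
  m62 ⊆ 11-110,111-1-
  m63 ⊆ 1-1111,111-1-
E = {001011, 001100, 010111, 1-0011, 1-1111, 100100, 11-110, 111-1-}

8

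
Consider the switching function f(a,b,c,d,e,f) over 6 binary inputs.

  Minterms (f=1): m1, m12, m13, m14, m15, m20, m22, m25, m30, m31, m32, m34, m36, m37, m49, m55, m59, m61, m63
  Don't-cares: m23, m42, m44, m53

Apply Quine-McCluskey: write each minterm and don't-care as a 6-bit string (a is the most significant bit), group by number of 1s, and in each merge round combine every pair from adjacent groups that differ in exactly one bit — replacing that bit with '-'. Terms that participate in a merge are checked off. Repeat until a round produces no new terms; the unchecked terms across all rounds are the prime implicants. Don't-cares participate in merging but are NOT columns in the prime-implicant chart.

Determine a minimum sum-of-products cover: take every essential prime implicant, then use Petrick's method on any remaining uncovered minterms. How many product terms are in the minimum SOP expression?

10

Round 0: 000001 001100✓ 001101✓ 001110✓ 001111✓ 010100✓ 010110✓ 010111✓ 011001 011110✓ 011111✓ 100000✓ 100010✓ 100100✓ 100101✓ 101010✓ 101100✓ 110001✓ 110101✓ 110111✓ 111011✓ 111101✓ 111111✓
Round 1: -01100 -10111✓ -11111✓ 0-1110✓ 0-1111✓ 0011-0✓ 0011-1✓ 00110-✓ 00111-✓ 01-110✓ 01-111✓ 0101-0 01011-✓ 01111-✓ 1-0101 10-010 10-100 100-00 1000-0 10010- 11-101✓ 11-111✓ 110-01 1101-1✓ 111-11 1111-1✓
Round 2: -1-111 0-111- 0011-- 01-11- 11-1-1
PIs = {-01100, -1-111, 0-111-, 000001, 0011--, 01-11-, 0101-0, 011001, 1-0101, 10-010, 10-100, 100-00, 1000-0, 10010-, 11-1-1, 110-01, 111-11}
Coverage chart:
  m1: 000001 ←essential
  m12: -01100,0011--
  m13: 0011-- ←essential
  m14: 0-111-,0011--
  m15: 0-111-,0011--
  m20: 0101-0 ←essential
  m22: 01-11-,0101-0
  m25: 011001 ←essential
  m30: 0-111-,01-11-
  m31: -1-111,0-111-,01-11-
  m32: 100-00,1000-0
  m34: 10-010,1000-0
  m36: 10-100,100-00,10010-
  m37: 1-0101,10010-
  m49: 110-01 ←essential
  m55: -1-111,11-1-1
  m59: 111-11 ←essential
  m61: 11-1-1 ←essential
  m63: -1-111,11-1-1,111-11
Essential: 000001, 0011--, 0101-0, 011001, 11-1-1, 110-01, 111-11
Petrick residual → 0-111-, 1000-0, 10010-
Min cover (10 terms): a'cde + a'b'c'd'e'f + a'b'cd + a'bc'df' + a'bcd'e'f + ab'c'd'f' + ab'c'de' + abdf + abc'e'f + abcef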